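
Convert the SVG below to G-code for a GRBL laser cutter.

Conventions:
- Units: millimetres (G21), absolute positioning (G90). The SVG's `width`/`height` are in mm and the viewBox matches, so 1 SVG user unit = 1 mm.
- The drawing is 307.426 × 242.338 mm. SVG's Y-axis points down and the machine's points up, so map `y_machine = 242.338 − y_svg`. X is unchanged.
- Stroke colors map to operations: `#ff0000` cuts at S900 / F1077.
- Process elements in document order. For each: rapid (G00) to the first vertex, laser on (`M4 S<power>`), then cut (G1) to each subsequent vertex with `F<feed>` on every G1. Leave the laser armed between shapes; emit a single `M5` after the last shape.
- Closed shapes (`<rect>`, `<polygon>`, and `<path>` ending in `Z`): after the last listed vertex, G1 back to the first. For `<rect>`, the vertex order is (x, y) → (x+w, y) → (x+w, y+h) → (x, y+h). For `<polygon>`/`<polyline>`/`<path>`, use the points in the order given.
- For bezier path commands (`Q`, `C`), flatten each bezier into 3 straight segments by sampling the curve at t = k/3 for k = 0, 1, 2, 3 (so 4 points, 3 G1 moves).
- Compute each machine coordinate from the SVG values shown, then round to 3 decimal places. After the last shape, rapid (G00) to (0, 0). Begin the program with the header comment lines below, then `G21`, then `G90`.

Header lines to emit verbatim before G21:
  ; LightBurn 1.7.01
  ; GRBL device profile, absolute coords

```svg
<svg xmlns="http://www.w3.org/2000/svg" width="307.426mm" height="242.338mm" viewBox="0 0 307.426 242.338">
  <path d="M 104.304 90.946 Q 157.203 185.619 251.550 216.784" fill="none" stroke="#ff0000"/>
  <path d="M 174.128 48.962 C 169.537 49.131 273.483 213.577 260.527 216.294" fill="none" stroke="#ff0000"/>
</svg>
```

viewBox `0 0 307.426 242.338` with mm width/height → 1 unit = 1 mm. Flip: y_m = 242.338 − y_svg.

**Shape 1** — `<path>` quadratic bezier, stroke `#ff0000` → cut (S900, F1077). Control points (SVG): P0=(104.304,90.946), P1=(157.203,185.619), P2=(251.550,216.784); sampled at t=k/3. Machine vertices: (104.304,151.392) → (144.175,95.333) → (193.257,53.387) → (251.550,25.554). Open path.

**Shape 2** — `<path>` cubic bezier, stroke `#ff0000` → cut (S900, F1077). Control points (SVG): P0=(174.128,48.962), P1=(169.537,49.131), P2=(273.483,213.577), P3=(260.527,216.294); sampled at t=k/3. Machine vertices: (174.128,193.376) → (197.366,150.522) → (242.865,70.596) → (260.527,26.044). Open path.

; LightBurn 1.7.01
; GRBL device profile, absolute coords
G21
G90
G00 X104.304 Y151.392
M4 S900
G1 X144.175 Y95.333 F1077
G1 X193.257 Y53.387 F1077
G1 X251.550 Y25.554 F1077
G00 X174.128 Y193.376
M4 S900
G1 X197.366 Y150.522 F1077
G1 X242.865 Y70.596 F1077
G1 X260.527 Y26.044 F1077
M5
G00 X0.000 Y0.000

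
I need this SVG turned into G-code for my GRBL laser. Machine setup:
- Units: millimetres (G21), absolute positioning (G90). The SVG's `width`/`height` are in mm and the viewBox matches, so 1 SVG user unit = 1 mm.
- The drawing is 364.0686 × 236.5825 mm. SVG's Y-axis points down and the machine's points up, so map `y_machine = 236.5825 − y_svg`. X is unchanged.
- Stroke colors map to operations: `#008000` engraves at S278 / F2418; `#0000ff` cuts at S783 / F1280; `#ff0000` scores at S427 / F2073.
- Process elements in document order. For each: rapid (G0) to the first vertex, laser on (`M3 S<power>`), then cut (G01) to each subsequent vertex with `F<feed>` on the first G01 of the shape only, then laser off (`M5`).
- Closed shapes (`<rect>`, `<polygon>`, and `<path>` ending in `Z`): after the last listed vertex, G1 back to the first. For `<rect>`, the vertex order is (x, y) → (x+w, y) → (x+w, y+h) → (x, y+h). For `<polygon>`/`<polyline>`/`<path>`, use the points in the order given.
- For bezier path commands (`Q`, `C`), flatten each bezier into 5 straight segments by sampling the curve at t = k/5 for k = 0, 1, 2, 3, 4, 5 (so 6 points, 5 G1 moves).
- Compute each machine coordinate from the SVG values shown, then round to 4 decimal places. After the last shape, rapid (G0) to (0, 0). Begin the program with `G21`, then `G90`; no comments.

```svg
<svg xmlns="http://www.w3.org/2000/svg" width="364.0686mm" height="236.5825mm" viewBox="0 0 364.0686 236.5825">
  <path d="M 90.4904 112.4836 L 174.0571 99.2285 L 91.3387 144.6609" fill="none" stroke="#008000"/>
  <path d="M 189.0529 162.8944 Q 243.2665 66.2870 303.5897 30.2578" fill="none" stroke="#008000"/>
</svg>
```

1 u = 1 mm; y_m = 236.5825 − y.

[1] `<path>` open polyline, #008000→engrave S278 F2418: (90.4904,124.0989) → (174.0571,137.3540) → (91.3387,91.9216)

[2] `<path>` quadratic bezier, #008000→engrave S278 F2418: (189.0529,73.6881) → (210.9827,109.9079) → (233.4013,141.2815) → (256.3087,167.8088) → (279.7048,189.4899) → (303.5897,206.3247)

G21
G90
G0 X90.4904 Y124.0989
M3 S278
G01 X174.0571 Y137.3540 F2418
G01 X91.3387 Y91.9216
M5
G0 X189.0529 Y73.6881
M3 S278
G01 X210.9827 Y109.9079 F2418
G01 X233.4013 Y141.2815
G01 X256.3087 Y167.8088
G01 X279.7048 Y189.4899
G01 X303.5897 Y206.3247
M5
G0 X0.0000 Y0.0000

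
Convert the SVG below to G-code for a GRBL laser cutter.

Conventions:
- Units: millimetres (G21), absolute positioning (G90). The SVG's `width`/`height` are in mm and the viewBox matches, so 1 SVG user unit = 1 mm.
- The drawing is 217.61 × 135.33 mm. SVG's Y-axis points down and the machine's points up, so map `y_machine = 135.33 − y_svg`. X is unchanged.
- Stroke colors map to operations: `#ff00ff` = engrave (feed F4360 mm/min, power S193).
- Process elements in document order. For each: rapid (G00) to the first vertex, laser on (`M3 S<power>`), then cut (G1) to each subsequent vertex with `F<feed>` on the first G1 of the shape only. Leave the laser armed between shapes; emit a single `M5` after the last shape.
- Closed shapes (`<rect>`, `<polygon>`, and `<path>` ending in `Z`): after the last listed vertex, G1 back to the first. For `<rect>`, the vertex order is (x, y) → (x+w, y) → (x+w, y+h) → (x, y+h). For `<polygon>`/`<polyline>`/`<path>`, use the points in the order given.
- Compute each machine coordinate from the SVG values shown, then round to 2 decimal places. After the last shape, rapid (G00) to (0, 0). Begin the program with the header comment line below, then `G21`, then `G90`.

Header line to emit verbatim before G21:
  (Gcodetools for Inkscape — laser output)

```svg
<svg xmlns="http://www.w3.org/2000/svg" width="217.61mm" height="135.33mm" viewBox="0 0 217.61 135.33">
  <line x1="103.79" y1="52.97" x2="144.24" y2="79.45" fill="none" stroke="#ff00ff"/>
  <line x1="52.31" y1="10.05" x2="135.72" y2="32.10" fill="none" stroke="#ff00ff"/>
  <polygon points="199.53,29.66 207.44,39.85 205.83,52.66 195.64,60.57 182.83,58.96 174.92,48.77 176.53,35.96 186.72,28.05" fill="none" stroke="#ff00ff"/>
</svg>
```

viewBox `0 0 217.61 135.33` with mm width/height → 1 unit = 1 mm. Flip: y_m = 135.33 − y_svg.

**Shape 1** — `<line>` line segment, stroke `#ff00ff` → engrave (S193, F4360). Machine vertices: (103.79,82.36) → (144.24,55.88). Open path.

**Shape 2** — `<line>` line segment, stroke `#ff00ff` → engrave (S193, F4360). Machine vertices: (52.31,125.28) → (135.72,103.23). Open path.

**Shape 3** — `<polygon>` regular polygon, stroke `#ff00ff` → engrave (S193, F4360). Machine vertices: (199.53,105.67) → (207.44,95.48) → (205.83,82.67) → (195.64,74.76) → (182.83,76.37) → (174.92,86.56) → (176.53,99.37) → (186.72,107.28) → (199.53,105.67). Closed: final G1 returns to the first vertex.

(Gcodetools for Inkscape — laser output)
G21
G90
G00 X103.79 Y82.36
M3 S193
G1 X144.24 Y55.88 F4360
G00 X52.31 Y125.28
M3 S193
G1 X135.72 Y103.23 F4360
G00 X199.53 Y105.67
M3 S193
G1 X207.44 Y95.48 F4360
G1 X205.83 Y82.67
G1 X195.64 Y74.76
G1 X182.83 Y76.37
G1 X174.92 Y86.56
G1 X176.53 Y99.37
G1 X186.72 Y107.28
G1 X199.53 Y105.67
M5
G00 X0.00 Y0.00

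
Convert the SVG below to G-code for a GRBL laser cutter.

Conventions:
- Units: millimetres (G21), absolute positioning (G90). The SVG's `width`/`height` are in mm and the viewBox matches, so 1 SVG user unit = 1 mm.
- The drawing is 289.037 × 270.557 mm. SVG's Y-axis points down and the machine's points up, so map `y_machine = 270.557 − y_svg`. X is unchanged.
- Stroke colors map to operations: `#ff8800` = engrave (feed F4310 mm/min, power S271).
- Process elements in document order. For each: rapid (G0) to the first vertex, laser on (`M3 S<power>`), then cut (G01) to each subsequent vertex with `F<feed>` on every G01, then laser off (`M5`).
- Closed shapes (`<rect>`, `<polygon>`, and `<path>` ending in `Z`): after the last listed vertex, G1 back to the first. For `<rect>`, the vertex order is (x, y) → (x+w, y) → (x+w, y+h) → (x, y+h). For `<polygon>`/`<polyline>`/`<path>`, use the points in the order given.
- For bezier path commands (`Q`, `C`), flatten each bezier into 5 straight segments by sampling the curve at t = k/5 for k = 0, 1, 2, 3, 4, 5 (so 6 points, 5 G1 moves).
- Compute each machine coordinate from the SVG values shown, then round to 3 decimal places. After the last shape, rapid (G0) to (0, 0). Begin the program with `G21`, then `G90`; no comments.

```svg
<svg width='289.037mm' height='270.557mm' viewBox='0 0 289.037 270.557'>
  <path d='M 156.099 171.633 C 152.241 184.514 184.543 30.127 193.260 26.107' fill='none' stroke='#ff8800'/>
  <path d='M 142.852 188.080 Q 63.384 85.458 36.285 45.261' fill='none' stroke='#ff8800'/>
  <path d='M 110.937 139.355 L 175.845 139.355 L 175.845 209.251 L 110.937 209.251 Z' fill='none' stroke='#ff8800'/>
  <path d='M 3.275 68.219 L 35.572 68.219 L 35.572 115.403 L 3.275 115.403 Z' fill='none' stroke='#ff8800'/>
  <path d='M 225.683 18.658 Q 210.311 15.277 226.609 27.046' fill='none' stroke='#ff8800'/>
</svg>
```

Since the viewBox matches the mm dimensions, user units are millimetres directly. The only transform is the Y-flip y_m = 270.557 − y_svg.

Shape 1 is a cubic bezier drawn with `<path>`. Its stroke #ff8800 means engrave at S271, F4310. After flipping Y the toolpath is (156.099,98.924) → (157.645,108.726) → (165.003,143.427) → (175.302,187.778) → (185.678,226.535) → (193.260,244.450).

Shape 2 is a quadratic bezier drawn with `<path>`. Its stroke #ff8800 means engrave at S271, F4310. After flipping Y the toolpath is (142.852,82.477) → (113.160,121.029) → (87.657,154.587) → (66.343,183.150) → (49.219,206.720) → (36.285,225.296).

Shape 3 is a rectangle drawn with `<path>`. Its stroke #ff8800 means engrave at S271, F4310. After flipping Y the toolpath is (110.937,131.202) → (175.845,131.202) → (175.845,61.306) → (110.937,61.306) → (110.937,131.202), returning to the start.

Shape 4 is a rectangle drawn with `<path>`. Its stroke #ff8800 means engrave at S271, F4310. After flipping Y the toolpath is (3.275,202.338) → (35.572,202.338) → (35.572,155.154) → (3.275,155.154) → (3.275,202.338), returning to the start.

Shape 5 is a quadratic bezier drawn with `<path>`. Its stroke #ff8800 means engrave at S271, F4310. After flipping Y the toolpath is (225.683,251.899) → (220.801,252.645) → (218.453,252.180) → (218.638,250.502) → (221.357,247.613) → (226.609,243.511).

G21
G90
G0 X156.099 Y98.924
M3 S271
G01 X157.645 Y108.726 F4310
G01 X165.003 Y143.427 F4310
G01 X175.302 Y187.778 F4310
G01 X185.678 Y226.535 F4310
G01 X193.260 Y244.450 F4310
M5
G0 X142.852 Y82.477
M3 S271
G01 X113.160 Y121.029 F4310
G01 X87.657 Y154.587 F4310
G01 X66.343 Y183.150 F4310
G01 X49.219 Y206.720 F4310
G01 X36.285 Y225.296 F4310
M5
G0 X110.937 Y131.202
M3 S271
G01 X175.845 Y131.202 F4310
G01 X175.845 Y61.306 F4310
G01 X110.937 Y61.306 F4310
G01 X110.937 Y131.202 F4310
M5
G0 X3.275 Y202.338
M3 S271
G01 X35.572 Y202.338 F4310
G01 X35.572 Y155.154 F4310
G01 X3.275 Y155.154 F4310
G01 X3.275 Y202.338 F4310
M5
G0 X225.683 Y251.899
M3 S271
G01 X220.801 Y252.645 F4310
G01 X218.453 Y252.180 F4310
G01 X218.638 Y250.502 F4310
G01 X221.357 Y247.613 F4310
G01 X226.609 Y243.511 F4310
M5
G0 X0.000 Y0.000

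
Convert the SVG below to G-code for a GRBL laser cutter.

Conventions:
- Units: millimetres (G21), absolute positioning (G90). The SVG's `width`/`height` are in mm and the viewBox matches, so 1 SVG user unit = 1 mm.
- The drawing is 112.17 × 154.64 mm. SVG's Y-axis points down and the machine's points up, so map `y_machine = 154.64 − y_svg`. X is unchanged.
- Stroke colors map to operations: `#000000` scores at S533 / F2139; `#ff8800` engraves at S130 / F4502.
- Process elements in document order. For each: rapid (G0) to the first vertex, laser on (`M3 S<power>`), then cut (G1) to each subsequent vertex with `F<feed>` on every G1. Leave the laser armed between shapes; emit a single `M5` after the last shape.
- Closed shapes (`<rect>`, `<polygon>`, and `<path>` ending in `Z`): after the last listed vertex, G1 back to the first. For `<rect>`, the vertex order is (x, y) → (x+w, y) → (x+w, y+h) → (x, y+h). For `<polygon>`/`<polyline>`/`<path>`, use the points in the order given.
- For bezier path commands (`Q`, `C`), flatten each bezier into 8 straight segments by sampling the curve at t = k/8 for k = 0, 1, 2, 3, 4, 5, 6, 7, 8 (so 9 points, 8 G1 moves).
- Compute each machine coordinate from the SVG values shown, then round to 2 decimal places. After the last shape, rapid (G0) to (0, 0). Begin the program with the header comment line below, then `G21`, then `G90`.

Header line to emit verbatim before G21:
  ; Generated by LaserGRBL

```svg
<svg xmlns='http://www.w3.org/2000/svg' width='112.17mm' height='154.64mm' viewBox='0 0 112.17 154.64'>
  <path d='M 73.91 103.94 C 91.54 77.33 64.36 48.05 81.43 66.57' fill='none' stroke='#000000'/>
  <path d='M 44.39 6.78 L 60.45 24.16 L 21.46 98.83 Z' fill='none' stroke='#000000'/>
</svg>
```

; Generated by LaserGRBL
G21
G90
G0 X73.91 Y50.70
M3 S533
G1 X78.59 Y60.71 F2139
G1 X80.12 Y70.37 F2139
G1 X79.54 Y79.10 F2139
G1 X77.88 Y86.31 F2139
G1 X76.20 Y91.40 F2139
G1 X75.53 Y93.79 F2139
G1 X76.93 Y92.87 F2139
G1 X81.43 Y88.07 F2139
G0 X44.39 Y147.86
M3 S533
G1 X60.45 Y130.48 F2139
G1 X21.46 Y55.81 F2139
G1 X44.39 Y147.86 F2139
M5
G0 X0.00 Y0.00

viewBox `0 0 112.17 154.64` with mm width/height → 1 unit = 1 mm. Flip: y_m = 154.64 − y_svg.

**Shape 1** — `<path>` cubic bezier, stroke `#000000` → score (S533, F2139). Control points (SVG): P0=(73.91,103.94), P1=(91.54,77.33), P2=(64.36,48.05), P3=(81.43,66.57); sampled at t=k/8. Machine vertices: (73.91,50.70) → (78.59,60.71) → (80.12,70.37) → (79.54,79.10) → (77.88,86.31) → (76.20,91.40) → (75.53,93.79) → (76.93,92.87) → (81.43,88.07). Open path.

**Shape 2** — `<path>` closed polygon, stroke `#000000` → score (S533, F2139). Machine vertices: (44.39,147.86) → (60.45,130.48) → (21.46,55.81) → (44.39,147.86). Closed: final G1 returns to the first vertex.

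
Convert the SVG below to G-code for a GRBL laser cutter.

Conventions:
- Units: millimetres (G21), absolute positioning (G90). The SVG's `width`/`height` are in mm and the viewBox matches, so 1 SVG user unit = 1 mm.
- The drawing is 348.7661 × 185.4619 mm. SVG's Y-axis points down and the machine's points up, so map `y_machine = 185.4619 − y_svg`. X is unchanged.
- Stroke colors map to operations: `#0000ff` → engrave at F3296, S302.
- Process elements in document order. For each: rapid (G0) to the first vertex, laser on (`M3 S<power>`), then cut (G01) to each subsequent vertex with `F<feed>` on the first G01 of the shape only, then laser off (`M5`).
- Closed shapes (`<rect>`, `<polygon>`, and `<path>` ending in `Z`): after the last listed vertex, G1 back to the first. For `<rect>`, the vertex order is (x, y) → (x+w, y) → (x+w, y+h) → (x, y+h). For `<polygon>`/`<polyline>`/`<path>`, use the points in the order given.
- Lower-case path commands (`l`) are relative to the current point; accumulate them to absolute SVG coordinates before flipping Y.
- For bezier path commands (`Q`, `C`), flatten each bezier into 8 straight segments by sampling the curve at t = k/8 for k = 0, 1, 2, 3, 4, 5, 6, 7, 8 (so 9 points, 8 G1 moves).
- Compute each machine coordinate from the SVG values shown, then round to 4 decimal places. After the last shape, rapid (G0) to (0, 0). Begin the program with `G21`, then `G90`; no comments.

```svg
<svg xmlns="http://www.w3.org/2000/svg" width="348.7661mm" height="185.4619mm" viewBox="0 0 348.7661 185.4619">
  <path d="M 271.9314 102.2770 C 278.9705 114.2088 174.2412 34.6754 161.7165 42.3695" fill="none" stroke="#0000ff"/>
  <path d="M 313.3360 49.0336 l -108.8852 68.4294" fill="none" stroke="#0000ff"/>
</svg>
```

G21
G90
G0 X271.9314 Y83.1849
M3 S302
G01 X269.7303 Y82.6489 F3296
G01 X259.4412 Y88.5937
G01 X243.4545 Y98.9253
G01 X224.1604 Y111.5495
G01 X203.9492 Y124.3724
G01 X185.2113 Y135.2999
G01 X170.3370 Y142.2379
G01 X161.7165 Y143.0924
M5
G0 X313.3360 Y136.4283
M3 S302
G01 X204.4508 Y67.9989 F3296
M5
G0 X0.0000 Y0.0000

Since the viewBox matches the mm dimensions, user units are millimetres directly. The only transform is the Y-flip y_m = 185.4619 − y_svg.

Shape 1 is a cubic bezier drawn with `<path>`. Its stroke #0000ff means engrave at S302, F3296. After flipping Y the toolpath is (271.9314,83.1849) → (269.7303,82.6489) → (259.4412,88.5937) → (243.4545,98.9253) → (224.1604,111.5495) → (203.9492,124.3724) → (185.2113,135.2999) → (170.3370,142.2379) → (161.7165,143.0924).

Shape 2 is a line segment drawn with `<path>`. Its stroke #0000ff means engrave at S302, F3296. After flipping Y the toolpath is (313.3360,136.4283) → (204.4508,67.9989).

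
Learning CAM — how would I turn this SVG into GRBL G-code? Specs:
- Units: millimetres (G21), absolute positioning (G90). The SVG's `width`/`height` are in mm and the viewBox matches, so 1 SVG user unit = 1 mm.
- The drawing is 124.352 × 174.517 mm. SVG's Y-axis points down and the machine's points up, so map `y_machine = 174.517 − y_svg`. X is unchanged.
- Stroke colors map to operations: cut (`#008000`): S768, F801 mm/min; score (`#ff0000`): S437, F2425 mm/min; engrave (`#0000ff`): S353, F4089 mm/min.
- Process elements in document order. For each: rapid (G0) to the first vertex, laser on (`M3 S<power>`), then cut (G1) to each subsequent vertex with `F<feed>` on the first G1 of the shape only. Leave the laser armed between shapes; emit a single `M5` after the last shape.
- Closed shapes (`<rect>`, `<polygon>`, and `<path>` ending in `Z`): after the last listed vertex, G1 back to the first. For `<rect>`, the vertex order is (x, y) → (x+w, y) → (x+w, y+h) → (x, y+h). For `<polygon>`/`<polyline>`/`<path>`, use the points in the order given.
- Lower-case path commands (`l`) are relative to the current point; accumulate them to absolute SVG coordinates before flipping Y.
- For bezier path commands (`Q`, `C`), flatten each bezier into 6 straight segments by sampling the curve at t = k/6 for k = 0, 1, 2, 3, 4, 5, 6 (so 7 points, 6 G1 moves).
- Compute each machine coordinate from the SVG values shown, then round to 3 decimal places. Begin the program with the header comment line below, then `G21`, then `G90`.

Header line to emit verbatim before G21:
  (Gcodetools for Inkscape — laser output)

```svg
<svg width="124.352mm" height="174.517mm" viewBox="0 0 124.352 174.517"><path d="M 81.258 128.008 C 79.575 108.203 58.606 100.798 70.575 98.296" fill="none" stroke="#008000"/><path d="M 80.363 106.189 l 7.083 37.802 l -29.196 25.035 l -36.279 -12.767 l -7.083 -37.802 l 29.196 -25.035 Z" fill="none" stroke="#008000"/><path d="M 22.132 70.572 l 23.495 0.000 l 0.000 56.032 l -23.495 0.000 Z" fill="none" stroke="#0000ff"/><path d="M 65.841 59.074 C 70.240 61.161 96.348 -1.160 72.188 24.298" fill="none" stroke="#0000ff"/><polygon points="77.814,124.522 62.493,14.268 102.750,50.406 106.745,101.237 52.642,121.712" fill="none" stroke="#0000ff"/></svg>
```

(Gcodetools for Inkscape — laser output)
G21
G90
G0 X81.258 Y46.509
M3 S768
G1 X79.051 Y55.413 F801
G1 X75.081 Y62.458
G1 X70.797 Y67.854
G1 X67.651 Y71.807
G1 X67.094 Y74.527
G1 X70.575 Y76.221
G0 X80.363 Y68.328
M3 S768
G1 X87.446 Y30.526 F801
G1 X58.250 Y5.491
G1 X21.971 Y18.258
G1 X14.888 Y56.060
G1 X44.084 Y81.095
G1 X80.363 Y68.328
G0 X22.132 Y103.945
M3 S353
G1 X45.627 Y103.945 F4089
G1 X45.627 Y47.913
G1 X22.132 Y47.913
G1 X22.132 Y103.945
G0 X65.841 Y115.443
M3 S353
G1 X69.516 Y119.062 F4089
G1 X74.811 Y129.189
G1 X79.724 Y141.595
G1 X82.258 Y152.054
G1 X80.412 Y156.338
G1 X72.188 Y150.219
G0 X77.814 Y49.995
M3 S353
G1 X62.493 Y160.249 F4089
G1 X102.750 Y124.111
G1 X106.745 Y73.280
G1 X52.642 Y52.805
G1 X77.814 Y49.995
M5

1 u = 1 mm; y_m = 174.517 − y.

[1] `<path>` cubic bezier, #008000→cut S768 F801: (81.258,46.509) → (79.051,55.413) → (75.081,62.458) → (70.797,67.854) → (67.651,71.807) → (67.094,74.527) → (70.575,76.221)

[2] `<path>` regular polygon, #008000→cut S768 F801: (80.363,68.328) → (87.446,30.526) → (58.250,5.491) → (21.971,18.258) → (14.888,56.060) → (44.084,81.095) → (80.363,68.328) (closed)

[3] `<path>` rectangle, #0000ff→engrave S353 F4089: (22.132,103.945) → (45.627,103.945) → (45.627,47.913) → (22.132,47.913) → (22.132,103.945) (closed)

[4] `<path>` cubic bezier, #0000ff→engrave S353 F4089: (65.841,115.443) → (69.516,119.062) → (74.811,129.189) → (79.724,141.595) → (82.258,152.054) → (80.412,156.338) → (72.188,150.219)

[5] `<polygon>` closed polygon, #0000ff→engrave S353 F4089: (77.814,49.995) → (62.493,160.249) → (102.750,124.111) → (106.745,73.280) → (52.642,52.805) → (77.814,49.995) (closed)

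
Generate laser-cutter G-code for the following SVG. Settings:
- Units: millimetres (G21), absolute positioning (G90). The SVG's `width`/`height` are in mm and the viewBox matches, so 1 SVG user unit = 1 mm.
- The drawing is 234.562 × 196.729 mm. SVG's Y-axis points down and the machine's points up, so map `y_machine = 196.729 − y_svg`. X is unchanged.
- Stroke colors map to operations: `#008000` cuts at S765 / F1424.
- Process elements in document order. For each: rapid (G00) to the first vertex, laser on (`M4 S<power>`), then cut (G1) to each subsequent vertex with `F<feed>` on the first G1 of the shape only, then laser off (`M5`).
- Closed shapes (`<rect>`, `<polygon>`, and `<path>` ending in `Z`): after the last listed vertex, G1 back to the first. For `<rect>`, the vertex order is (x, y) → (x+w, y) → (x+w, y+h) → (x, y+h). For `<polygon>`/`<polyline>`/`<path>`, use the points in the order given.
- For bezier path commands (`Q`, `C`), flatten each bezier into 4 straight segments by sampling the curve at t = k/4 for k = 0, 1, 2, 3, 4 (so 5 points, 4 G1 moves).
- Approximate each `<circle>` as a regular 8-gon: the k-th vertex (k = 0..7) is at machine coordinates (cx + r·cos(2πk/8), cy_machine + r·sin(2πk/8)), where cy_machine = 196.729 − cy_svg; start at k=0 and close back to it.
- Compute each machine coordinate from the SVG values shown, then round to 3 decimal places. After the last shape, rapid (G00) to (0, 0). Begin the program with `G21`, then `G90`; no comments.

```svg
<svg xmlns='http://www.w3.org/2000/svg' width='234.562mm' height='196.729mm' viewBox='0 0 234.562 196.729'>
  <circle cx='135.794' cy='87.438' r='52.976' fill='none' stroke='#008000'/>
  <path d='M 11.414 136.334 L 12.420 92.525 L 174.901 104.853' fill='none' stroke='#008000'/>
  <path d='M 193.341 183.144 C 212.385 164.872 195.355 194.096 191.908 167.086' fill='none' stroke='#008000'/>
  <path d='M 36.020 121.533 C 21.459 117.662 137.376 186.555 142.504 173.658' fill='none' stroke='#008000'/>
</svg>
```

G21
G90
G00 X188.770 Y109.291
M4 S765
G1 X173.254 Y146.751 F1424
G1 X135.794 Y162.267
G1 X98.334 Y146.751
G1 X82.818 Y109.291
G1 X98.334 Y71.831
G1 X135.794 Y56.315
G1 X173.254 Y71.831
G1 X188.770 Y109.291
M5
G00 X11.414 Y60.395
M4 S765
G1 X12.420 Y104.204 F1424
G1 X174.901 Y91.876
M5
G00 X193.341 Y13.585
M4 S765
G1 X201.636 Y20.004 F1424
G1 X201.059 Y18.337
G1 X196.264 Y18.309
G1 X191.908 Y29.643
M5
G00 X36.020 Y75.196
M4 S765
G1 X45.794 Y66.871 F1424
G1 X81.879 Y45.749
G1 X121.655 Y26.319
G1 X142.504 Y23.071
M5
G00 X0.000 Y0.000

viewBox `0 0 234.562 196.729` with mm width/height → 1 unit = 1 mm. Flip: y_m = 196.729 − y_svg.

**Shape 1** — `<circle>` circle, stroke `#008000` → cut (S765, F1424). Machine vertices: (188.770,109.291) → (173.254,146.751) → (135.794,162.267) → (98.334,146.751) → (82.818,109.291) → (98.334,71.831) → (135.794,56.315) → (173.254,71.831) → (188.770,109.291). Closed: final G1 returns to the first vertex.

**Shape 2** — `<path>` open polyline, stroke `#008000` → cut (S765, F1424). Machine vertices: (11.414,60.395) → (12.420,104.204) → (174.901,91.876). Open path.

**Shape 3** — `<path>` cubic bezier, stroke `#008000` → cut (S765, F1424). Control points (SVG): P0=(193.341,183.144), P1=(212.385,164.872), P2=(195.355,194.096), P3=(191.908,167.086); sampled at t=k/4. Machine vertices: (193.341,13.585) → (201.636,20.004) → (201.059,18.337) → (196.264,18.309) → (191.908,29.643). Open path.

**Shape 4** — `<path>` cubic bezier, stroke `#008000` → cut (S765, F1424). Control points (SVG): P0=(36.020,121.533), P1=(21.459,117.662), P2=(137.376,186.555), P3=(142.504,173.658); sampled at t=k/4. Machine vertices: (36.020,75.196) → (45.794,66.871) → (81.879,45.749) → (121.655,26.319) → (142.504,23.071). Open path.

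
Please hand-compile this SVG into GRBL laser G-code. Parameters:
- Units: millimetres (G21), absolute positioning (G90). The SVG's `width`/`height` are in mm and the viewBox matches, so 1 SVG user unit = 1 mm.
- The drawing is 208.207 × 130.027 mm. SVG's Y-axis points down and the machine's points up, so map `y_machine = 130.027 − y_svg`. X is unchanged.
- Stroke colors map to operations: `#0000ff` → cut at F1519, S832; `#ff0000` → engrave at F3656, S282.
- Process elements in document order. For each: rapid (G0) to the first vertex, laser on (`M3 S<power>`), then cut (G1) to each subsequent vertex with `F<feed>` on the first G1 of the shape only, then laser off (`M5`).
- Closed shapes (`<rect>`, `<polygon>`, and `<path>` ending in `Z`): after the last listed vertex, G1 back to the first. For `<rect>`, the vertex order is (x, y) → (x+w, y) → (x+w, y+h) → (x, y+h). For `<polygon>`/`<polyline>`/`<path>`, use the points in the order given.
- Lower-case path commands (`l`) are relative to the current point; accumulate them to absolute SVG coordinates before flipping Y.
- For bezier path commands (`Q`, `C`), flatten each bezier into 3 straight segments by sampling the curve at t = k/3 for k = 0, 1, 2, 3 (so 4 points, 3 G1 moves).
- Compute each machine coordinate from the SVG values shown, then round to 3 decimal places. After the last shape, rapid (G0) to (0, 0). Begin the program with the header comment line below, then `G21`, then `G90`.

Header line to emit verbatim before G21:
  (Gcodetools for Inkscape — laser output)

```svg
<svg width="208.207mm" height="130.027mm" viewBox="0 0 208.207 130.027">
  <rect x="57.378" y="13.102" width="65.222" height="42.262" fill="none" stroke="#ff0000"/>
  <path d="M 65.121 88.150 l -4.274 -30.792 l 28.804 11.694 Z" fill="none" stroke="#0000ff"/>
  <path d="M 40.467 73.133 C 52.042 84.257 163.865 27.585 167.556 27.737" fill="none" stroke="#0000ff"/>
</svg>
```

(Gcodetools for Inkscape — laser output)
G21
G90
G0 X57.378 Y116.925
M3 S282
G1 X122.600 Y116.925 F3656
G1 X122.600 Y74.663
G1 X57.378 Y74.663
G1 X57.378 Y116.925
M5
G0 X65.121 Y41.877
M3 S832
G1 X60.847 Y72.669 F1519
G1 X89.651 Y60.975
G1 X65.121 Y41.877
M5
G0 X40.467 Y56.894
M3 S832
G1 X77.740 Y63.753 F1519
G1 X135.539 Y88.116
G1 X167.556 Y102.290
M5
G0 X0.000 Y0.000

Since the viewBox matches the mm dimensions, user units are millimetres directly. The only transform is the Y-flip y_m = 130.027 − y_svg.

Shape 1 is a rectangle drawn with `<rect>`. Its stroke #ff0000 means engrave at S282, F3656. After flipping Y the toolpath is (57.378,116.925) → (122.600,116.925) → (122.600,74.663) → (57.378,74.663) → (57.378,116.925), returning to the start.

Shape 2 is a regular polygon drawn with `<path>`. Its stroke #0000ff means cut at S832, F1519. After flipping Y the toolpath is (65.121,41.877) → (60.847,72.669) → (89.651,60.975) → (65.121,41.877), returning to the start.

Shape 3 is a cubic bezier drawn with `<path>`. Its stroke #0000ff means cut at S832, F1519. After flipping Y the toolpath is (40.467,56.894) → (77.740,63.753) → (135.539,88.116) → (167.556,102.290).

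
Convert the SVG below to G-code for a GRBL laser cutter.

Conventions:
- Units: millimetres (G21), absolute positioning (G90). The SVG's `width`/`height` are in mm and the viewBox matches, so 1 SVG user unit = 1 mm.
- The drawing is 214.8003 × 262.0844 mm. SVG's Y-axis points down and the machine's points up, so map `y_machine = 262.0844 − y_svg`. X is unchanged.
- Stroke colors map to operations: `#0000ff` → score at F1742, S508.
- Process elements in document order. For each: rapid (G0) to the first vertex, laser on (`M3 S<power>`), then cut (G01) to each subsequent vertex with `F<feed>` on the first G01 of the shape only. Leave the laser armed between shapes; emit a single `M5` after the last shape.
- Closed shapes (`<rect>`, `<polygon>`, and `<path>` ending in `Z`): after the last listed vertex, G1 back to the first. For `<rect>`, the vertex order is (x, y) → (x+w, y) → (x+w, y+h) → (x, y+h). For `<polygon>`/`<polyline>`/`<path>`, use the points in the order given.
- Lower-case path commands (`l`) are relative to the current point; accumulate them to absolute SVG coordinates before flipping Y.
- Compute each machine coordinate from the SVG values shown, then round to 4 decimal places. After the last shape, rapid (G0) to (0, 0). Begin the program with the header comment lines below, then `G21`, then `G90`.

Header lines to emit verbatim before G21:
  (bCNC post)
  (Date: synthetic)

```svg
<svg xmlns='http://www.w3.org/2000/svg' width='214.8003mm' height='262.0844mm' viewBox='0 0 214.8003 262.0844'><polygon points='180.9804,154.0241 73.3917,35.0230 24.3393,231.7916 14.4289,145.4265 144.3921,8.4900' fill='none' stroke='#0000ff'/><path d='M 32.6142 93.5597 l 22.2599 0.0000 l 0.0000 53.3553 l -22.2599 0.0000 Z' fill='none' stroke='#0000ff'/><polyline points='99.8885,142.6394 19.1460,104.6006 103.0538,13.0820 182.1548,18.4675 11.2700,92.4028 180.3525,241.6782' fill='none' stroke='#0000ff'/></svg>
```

(bCNC post)
(Date: synthetic)
G21
G90
G0 X180.9804 Y108.0603
M3 S508
G01 X73.3917 Y227.0614 F1742
G01 X24.3393 Y30.2928
G01 X14.4289 Y116.6579
G01 X144.3921 Y253.5944
G01 X180.9804 Y108.0603
G0 X32.6142 Y168.5247
M3 S508
G01 X54.8741 Y168.5247 F1742
G01 X54.8741 Y115.1694
G01 X32.6142 Y115.1694
G01 X32.6142 Y168.5247
G0 X99.8885 Y119.4450
M3 S508
G01 X19.1460 Y157.4838 F1742
G01 X103.0538 Y249.0024
G01 X182.1548 Y243.6169
G01 X11.2700 Y169.6816
G01 X180.3525 Y20.4062
M5
G0 X0.0000 Y0.0000

Since the viewBox matches the mm dimensions, user units are millimetres directly. The only transform is the Y-flip y_m = 262.0844 − y_svg.

Shape 1 is a closed polygon drawn with `<polygon>`. Its stroke #0000ff means score at S508, F1742. After flipping Y the toolpath is (180.9804,108.0603) → (73.3917,227.0614) → (24.3393,30.2928) → (14.4289,116.6579) → (144.3921,253.5944) → (180.9804,108.0603), returning to the start.

Shape 2 is a rectangle drawn with `<path>`. Its stroke #0000ff means score at S508, F1742. After flipping Y the toolpath is (32.6142,168.5247) → (54.8741,168.5247) → (54.8741,115.1694) → (32.6142,115.1694) → (32.6142,168.5247), returning to the start.

Shape 3 is a open polyline drawn with `<polyline>`. Its stroke #0000ff means score at S508, F1742. After flipping Y the toolpath is (99.8885,119.4450) → (19.1460,157.4838) → (103.0538,249.0024) → (182.1548,243.6169) → (11.2700,169.6816) → (180.3525,20.4062).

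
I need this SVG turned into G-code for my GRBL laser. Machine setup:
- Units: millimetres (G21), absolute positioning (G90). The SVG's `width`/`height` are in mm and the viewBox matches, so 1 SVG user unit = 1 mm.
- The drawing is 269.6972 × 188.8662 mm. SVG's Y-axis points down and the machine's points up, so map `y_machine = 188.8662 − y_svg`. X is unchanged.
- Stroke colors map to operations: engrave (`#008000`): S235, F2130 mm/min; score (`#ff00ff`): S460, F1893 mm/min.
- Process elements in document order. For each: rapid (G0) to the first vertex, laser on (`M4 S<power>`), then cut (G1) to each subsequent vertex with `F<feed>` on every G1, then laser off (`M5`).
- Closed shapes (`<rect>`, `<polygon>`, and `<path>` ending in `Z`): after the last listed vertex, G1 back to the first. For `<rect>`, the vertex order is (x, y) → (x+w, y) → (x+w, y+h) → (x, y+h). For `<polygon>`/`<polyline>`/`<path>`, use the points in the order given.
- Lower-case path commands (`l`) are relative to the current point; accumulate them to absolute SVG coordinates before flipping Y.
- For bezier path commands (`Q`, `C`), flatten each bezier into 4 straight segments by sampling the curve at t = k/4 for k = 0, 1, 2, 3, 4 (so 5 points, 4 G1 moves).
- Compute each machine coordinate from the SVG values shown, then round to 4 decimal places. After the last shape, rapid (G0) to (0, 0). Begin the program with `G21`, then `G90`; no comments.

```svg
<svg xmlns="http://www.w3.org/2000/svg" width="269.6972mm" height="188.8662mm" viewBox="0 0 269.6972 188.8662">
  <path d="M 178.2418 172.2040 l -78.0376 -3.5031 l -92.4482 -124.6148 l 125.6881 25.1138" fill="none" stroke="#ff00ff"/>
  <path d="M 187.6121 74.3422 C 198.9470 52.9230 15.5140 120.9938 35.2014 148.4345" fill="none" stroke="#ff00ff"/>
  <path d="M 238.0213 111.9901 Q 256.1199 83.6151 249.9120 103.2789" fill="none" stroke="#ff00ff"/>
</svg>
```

1 u = 1 mm; y_m = 188.8662 − y.

[1] `<path>` open polyline, #ff00ff→score S460 F1893: (178.2418,16.6622) → (100.2042,20.1653) → (7.7560,144.7801) → (133.4441,119.6663)

[2] `<path>` cubic bezier, #ff00ff→score S460 F1893: (187.6121,114.5240) → (165.8113,115.8422) → (108.2746,95.8003) → (52.3039,66.5972) → (35.2014,40.4317)

[3] `<path>` quadratic bezier, #ff00ff→score S460 F1893: (238.0213,76.8761) → (245.5514,88.0612) → (250.0433,93.2414) → (251.4968,92.4168) → (249.9120,85.5873)

G21
G90
G0 X178.2418 Y16.6622
M4 S460
G1 X100.2042 Y20.1653 F1893
G1 X7.7560 Y144.7801 F1893
G1 X133.4441 Y119.6663 F1893
M5
G0 X187.6121 Y114.5240
M4 S460
G1 X165.8113 Y115.8422 F1893
G1 X108.2746 Y95.8003 F1893
G1 X52.3039 Y66.5972 F1893
G1 X35.2014 Y40.4317 F1893
M5
G0 X238.0213 Y76.8761
M4 S460
G1 X245.5514 Y88.0612 F1893
G1 X250.0433 Y93.2414 F1893
G1 X251.4968 Y92.4168 F1893
G1 X249.9120 Y85.5873 F1893
M5
G0 X0.0000 Y0.0000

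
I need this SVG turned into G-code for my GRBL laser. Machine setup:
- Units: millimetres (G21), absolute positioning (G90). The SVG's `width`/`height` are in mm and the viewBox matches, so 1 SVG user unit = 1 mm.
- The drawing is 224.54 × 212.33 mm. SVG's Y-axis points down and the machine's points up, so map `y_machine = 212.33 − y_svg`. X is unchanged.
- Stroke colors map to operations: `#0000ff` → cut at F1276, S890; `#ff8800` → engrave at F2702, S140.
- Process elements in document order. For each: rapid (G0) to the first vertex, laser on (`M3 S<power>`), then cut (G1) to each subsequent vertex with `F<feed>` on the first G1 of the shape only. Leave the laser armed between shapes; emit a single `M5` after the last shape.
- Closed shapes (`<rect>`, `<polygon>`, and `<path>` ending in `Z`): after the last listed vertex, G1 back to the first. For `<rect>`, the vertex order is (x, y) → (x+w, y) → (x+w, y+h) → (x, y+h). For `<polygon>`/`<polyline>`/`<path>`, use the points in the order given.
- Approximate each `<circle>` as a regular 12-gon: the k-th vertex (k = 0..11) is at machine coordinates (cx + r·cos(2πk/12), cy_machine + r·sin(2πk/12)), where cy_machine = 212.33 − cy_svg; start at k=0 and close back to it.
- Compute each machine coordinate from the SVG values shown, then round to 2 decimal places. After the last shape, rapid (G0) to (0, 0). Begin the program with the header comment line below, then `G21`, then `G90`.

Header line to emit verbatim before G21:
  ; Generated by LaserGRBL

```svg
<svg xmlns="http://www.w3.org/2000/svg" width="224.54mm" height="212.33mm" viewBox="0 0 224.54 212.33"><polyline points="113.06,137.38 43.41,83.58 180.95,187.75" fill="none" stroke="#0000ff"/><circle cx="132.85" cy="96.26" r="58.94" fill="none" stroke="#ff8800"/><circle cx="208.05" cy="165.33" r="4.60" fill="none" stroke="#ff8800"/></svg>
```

Since the viewBox matches the mm dimensions, user units are millimetres directly. The only transform is the Y-flip y_m = 212.33 − y_svg.

Shape 1 is a open polyline drawn with `<polyline>`. Its stroke #0000ff means cut at S890, F1276. After flipping Y the toolpath is (113.06,74.95) → (43.41,128.75) → (180.95,24.58).

Shape 2 is a circle drawn with `<circle>`. Its stroke #ff8800 means engrave at S140, F2702. After flipping Y the toolpath is (191.79,116.07) → (183.89,145.54) → (162.32,167.11) → (132.85,175.01) → (103.38,167.11) → (81.81,145.54) → (73.91,116.07) → (81.81,86.60) → (103.38,65.03) → (132.85,57.13) → (162.32,65.03) → (183.89,86.60) → (191.79,116.07), returning to the start.

Shape 3 is a circle drawn with `<circle>`. Its stroke #ff8800 means engrave at S140, F2702. After flipping Y the toolpath is (212.65,47.00) → (212.03,49.30) → (210.35,50.98) → (208.05,51.60) → (205.75,50.98) → (204.07,49.30) → (203.45,47.00) → (204.07,44.70) → (205.75,43.02) → (208.05,42.40) → (210.35,43.02) → (212.03,44.70) → (212.65,47.00), returning to the start.

; Generated by LaserGRBL
G21
G90
G0 X113.06 Y74.95
M3 S890
G1 X43.41 Y128.75 F1276
G1 X180.95 Y24.58
G0 X191.79 Y116.07
M3 S140
G1 X183.89 Y145.54 F2702
G1 X162.32 Y167.11
G1 X132.85 Y175.01
G1 X103.38 Y167.11
G1 X81.81 Y145.54
G1 X73.91 Y116.07
G1 X81.81 Y86.60
G1 X103.38 Y65.03
G1 X132.85 Y57.13
G1 X162.32 Y65.03
G1 X183.89 Y86.60
G1 X191.79 Y116.07
G0 X212.65 Y47.00
M3 S140
G1 X212.03 Y49.30 F2702
G1 X210.35 Y50.98
G1 X208.05 Y51.60
G1 X205.75 Y50.98
G1 X204.07 Y49.30
G1 X203.45 Y47.00
G1 X204.07 Y44.70
G1 X205.75 Y43.02
G1 X208.05 Y42.40
G1 X210.35 Y43.02
G1 X212.03 Y44.70
G1 X212.65 Y47.00
M5
G0 X0.00 Y0.00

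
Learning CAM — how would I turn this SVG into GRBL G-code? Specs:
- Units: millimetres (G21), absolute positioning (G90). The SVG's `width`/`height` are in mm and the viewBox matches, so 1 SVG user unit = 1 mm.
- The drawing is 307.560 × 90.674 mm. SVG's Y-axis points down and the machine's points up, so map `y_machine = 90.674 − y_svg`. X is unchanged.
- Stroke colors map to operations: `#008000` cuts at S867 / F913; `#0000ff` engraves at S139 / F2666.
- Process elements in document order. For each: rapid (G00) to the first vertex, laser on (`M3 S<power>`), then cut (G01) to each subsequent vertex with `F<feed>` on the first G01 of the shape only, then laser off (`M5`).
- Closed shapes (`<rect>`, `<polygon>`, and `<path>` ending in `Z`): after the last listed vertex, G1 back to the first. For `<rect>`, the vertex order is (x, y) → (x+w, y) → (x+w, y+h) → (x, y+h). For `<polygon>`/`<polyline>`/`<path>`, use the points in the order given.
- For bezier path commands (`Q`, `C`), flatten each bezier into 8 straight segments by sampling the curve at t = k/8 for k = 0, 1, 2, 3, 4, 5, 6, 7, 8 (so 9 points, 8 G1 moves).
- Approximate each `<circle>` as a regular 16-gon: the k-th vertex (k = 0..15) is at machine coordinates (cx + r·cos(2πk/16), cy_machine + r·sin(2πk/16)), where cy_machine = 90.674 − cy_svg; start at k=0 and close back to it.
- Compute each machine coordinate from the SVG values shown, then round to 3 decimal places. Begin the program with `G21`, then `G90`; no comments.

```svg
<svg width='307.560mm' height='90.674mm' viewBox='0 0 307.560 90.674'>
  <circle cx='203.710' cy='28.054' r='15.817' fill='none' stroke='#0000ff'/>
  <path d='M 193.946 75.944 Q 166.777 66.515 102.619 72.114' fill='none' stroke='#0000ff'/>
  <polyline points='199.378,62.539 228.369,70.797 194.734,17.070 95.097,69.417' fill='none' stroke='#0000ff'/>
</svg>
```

Since the viewBox matches the mm dimensions, user units are millimetres directly. The only transform is the Y-flip y_m = 90.674 − y_svg.

Shape 1 is a circle drawn with `<circle>`. Its stroke #0000ff means engrave at S139, F2666. After flipping Y the toolpath is (219.527,62.620) → (218.323,68.673) → (214.894,73.804) → (209.763,77.233) → (203.710,78.437) → (197.657,77.233) → (192.526,73.804) → (189.097,68.673) → (187.893,62.620) → (189.097,56.567) → (192.526,51.436) → (197.657,48.007) → (203.710,46.803) → (209.763,48.007) → (214.894,51.436) → (218.323,56.567) → (219.527,62.620), returning to the start.

Shape 2 is a quadratic bezier drawn with `<path>`. Its stroke #0000ff means engrave at S139, F2666. After flipping Y the toolpath is (193.946,14.730) → (186.576,16.852) → (178.050,18.505) → (168.368,19.688) → (157.530,20.402) → (145.536,20.646) → (132.386,20.420) → (118.081,19.725) → (102.619,18.560).

Shape 3 is a open polyline drawn with `<polyline>`. Its stroke #0000ff means engrave at S139, F2666. After flipping Y the toolpath is (199.378,28.135) → (228.369,19.877) → (194.734,73.604) → (95.097,21.257).

G21
G90
G00 X219.527 Y62.620
M3 S139
G01 X218.323 Y68.673 F2666
G01 X214.894 Y73.804
G01 X209.763 Y77.233
G01 X203.710 Y78.437
G01 X197.657 Y77.233
G01 X192.526 Y73.804
G01 X189.097 Y68.673
G01 X187.893 Y62.620
G01 X189.097 Y56.567
G01 X192.526 Y51.436
G01 X197.657 Y48.007
G01 X203.710 Y46.803
G01 X209.763 Y48.007
G01 X214.894 Y51.436
G01 X218.323 Y56.567
G01 X219.527 Y62.620
M5
G00 X193.946 Y14.730
M3 S139
G01 X186.576 Y16.852 F2666
G01 X178.050 Y18.505
G01 X168.368 Y19.688
G01 X157.530 Y20.402
G01 X145.536 Y20.646
G01 X132.386 Y20.420
G01 X118.081 Y19.725
G01 X102.619 Y18.560
M5
G00 X199.378 Y28.135
M3 S139
G01 X228.369 Y19.877 F2666
G01 X194.734 Y73.604
G01 X95.097 Y21.257
M5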